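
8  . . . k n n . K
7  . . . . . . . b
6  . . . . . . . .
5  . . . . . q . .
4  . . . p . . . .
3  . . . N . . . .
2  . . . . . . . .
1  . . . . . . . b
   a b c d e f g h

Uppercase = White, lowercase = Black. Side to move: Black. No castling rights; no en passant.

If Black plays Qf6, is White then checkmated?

yes

After Qf6: white king on h8; in check: yes, from the black queen on f6.
King squares — g7: attacked by Qf6; h7: attacked by Nf8; g8: attacked by Bh7.
White has no legal moves → checkmate.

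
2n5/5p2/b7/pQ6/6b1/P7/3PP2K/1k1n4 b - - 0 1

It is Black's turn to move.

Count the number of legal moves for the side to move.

Black to move; king on b1.
In check: yes, from the white queen on b5.
Legal moves: Kc2, Ka2, Kc1, Ka1, Bxb5, Nb2.
Count: 6.

6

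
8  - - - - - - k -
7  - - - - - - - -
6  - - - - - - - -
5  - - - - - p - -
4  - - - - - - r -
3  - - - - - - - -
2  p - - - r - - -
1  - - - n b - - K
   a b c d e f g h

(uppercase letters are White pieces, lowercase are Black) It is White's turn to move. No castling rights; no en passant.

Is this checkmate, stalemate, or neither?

stalemate

White to move; white king on h1.
In check: no.
King squares — g1: attacked by Rg4; g2: attacked by Re2; h2: attacked by Re2.
Legal moves for White: none.
Not in check and no legal moves → stalemate.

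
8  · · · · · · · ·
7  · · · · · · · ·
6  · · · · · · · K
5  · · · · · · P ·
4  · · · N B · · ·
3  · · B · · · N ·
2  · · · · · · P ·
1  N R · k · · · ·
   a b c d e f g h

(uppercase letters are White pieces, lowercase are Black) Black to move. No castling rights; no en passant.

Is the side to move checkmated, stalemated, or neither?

Black to move; black king on d1.
In check: yes, from the white rook on b1.
King squares — c1: attacked by Rb1; e1: attacked by Rb1; c2: attacked by Na1; d2: attacked by Bc3; e2: attacked by Ng3.
Legal moves for Black: none.
In check with no legal moves → checkmate.

checkmate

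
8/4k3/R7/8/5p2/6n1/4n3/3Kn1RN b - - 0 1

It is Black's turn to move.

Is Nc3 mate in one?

no

After Nc3: white king on d1; in check: yes, from the black knight on c3.
White has 3 legal replies: Kd2, Kxe1, Kc1.
In check but a legal move exists → not checkmate.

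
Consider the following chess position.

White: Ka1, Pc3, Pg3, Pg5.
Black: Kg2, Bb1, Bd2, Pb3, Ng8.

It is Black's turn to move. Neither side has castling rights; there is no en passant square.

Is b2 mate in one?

no

After b2: white king on a1; in check: yes, from the black pawn on b2.
White has 2 legal replies: Kxb2, Kxb1.
In check but a legal move exists → not checkmate.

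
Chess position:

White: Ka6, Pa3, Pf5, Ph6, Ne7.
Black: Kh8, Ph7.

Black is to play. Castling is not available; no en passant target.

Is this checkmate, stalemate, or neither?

stalemate

Black to move; black king on h8.
In check: no.
King squares — g7: attacked by Ph6; h7: own pawn; g8: attacked by Ne7.
Legal moves for Black: none.
Not in check and no legal moves → stalemate.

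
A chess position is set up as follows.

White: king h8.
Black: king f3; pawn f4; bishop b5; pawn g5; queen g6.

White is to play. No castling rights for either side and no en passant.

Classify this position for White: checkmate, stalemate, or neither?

White to move; white king on h8.
In check: no.
King squares — g7: attacked by Qg6; h7: attacked by Qg6; g8: attacked by Qg6.
Legal moves for White: none.
Not in check and no legal moves → stalemate.

stalemate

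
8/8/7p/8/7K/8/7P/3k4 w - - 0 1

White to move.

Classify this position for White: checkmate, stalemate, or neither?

White to move; white king on h4.
In check: no.
Legal moves for White: Kh5, Kg4, Kh3, Kg3, h3.
White has 5 legal moves and is not in check → neither.

neither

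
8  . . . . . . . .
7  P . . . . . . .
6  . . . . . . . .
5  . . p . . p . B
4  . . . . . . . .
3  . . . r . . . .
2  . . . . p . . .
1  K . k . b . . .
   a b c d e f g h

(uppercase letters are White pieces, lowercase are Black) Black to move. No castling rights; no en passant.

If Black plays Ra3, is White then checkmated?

After Ra3: white king on a1; in check: yes, from the black rook on a3.
King squares — b1: attacked by Kc1; a2: attacked by Ra3; b2: attacked by Kc1.
White has no legal moves → checkmate.

yes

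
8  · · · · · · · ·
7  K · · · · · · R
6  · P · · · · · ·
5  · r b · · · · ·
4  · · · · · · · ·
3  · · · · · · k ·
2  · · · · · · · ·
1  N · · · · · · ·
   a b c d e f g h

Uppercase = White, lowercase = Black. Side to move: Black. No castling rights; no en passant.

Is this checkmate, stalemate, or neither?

Black to move; black king on g3.
In check: no.
Legal moves for Black include: Bf8, Be7, Bd6, Bxb6+, Bd4, Bb4, Be3, Ba3, Bf2, Bg1, Rxb6, Ra5+, Rb4, Rb3, Rb2, Rb1, Kg4, Kf4, ... (list truncated; more exist).
Black has legal moves and is not in check → neither.

neither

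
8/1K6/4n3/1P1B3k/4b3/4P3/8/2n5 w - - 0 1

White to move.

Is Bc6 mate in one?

After Bc6: black king on h5; in check: no.
Black is not in check, so this cannot be checkmate.

no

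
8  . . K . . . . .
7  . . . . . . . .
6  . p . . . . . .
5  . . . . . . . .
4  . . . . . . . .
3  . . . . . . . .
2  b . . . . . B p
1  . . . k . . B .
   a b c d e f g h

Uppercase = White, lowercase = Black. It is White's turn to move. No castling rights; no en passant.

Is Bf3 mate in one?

After Bf3: black king on d1; in check: yes, from the white bishop on f3.
Black has 4 legal replies: Kd2, Kc2, Ke1, Kc1.
In check but a legal move exists → not checkmate.

no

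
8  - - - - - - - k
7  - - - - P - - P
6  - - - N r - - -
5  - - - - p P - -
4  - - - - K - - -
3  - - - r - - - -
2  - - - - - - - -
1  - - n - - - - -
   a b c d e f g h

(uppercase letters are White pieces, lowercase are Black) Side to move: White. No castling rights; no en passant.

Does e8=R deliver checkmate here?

no

After e8=R: black king on h8; in check: yes, from the white rook on e8.
Black has 3 legal replies: Kxh7, Kg7, Rxe8.
In check but a legal move exists → not checkmate.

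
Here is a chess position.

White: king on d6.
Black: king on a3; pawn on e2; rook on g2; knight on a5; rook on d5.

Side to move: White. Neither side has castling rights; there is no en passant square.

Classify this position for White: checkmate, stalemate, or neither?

White to move; white king on d6.
In check: yes, from the black rook on d5.
Legal moves for White: Ke7, Kc7, Ke6, Kxd5.
White is in check but has 4 legal moves → neither.

neither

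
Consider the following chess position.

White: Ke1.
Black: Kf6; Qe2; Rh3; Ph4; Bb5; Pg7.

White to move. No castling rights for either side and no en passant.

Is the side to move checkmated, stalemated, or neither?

checkmate

White to move; white king on e1.
In check: yes, from the black queen on e2.
King squares — d1: attacked by Qe2; f1: attacked by Qe2; d2: attacked by Qe2; e2: attacked by Bb5; f2: attacked by Qe2.
Legal moves for White: none.
In check with no legal moves → checkmate.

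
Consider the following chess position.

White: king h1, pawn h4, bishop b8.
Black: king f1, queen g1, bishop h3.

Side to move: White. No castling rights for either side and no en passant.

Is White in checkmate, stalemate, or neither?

White to move; white king on h1.
In check: yes, from the black queen on g1.
King squares — g1: attacked by Kf1; g2: attacked by Kf1; h2: attacked by Qg1.
Legal moves for White: none.
In check with no legal moves → checkmate.

checkmate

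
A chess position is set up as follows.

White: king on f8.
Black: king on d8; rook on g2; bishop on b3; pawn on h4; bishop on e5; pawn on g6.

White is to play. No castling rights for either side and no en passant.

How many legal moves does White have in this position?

White to move; king on f8.
In check: no.
Legal moves: none.
Count: 0.

0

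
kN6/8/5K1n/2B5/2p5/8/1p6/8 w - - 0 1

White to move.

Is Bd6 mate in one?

no

After Bd6: black king on a8; in check: no.
Black is not in check, so this cannot be checkmate.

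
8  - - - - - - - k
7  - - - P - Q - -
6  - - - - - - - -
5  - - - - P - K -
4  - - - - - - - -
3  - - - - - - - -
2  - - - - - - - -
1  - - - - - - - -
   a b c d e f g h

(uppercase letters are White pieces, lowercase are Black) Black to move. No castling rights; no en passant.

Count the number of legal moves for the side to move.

Black to move; king on h8.
In check: no.
Legal moves: none.
Count: 0.

0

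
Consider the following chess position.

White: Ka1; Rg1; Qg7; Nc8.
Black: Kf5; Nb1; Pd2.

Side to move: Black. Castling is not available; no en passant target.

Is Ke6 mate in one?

After Ke6: white king on a1; in check: no.
White is not in check, so this cannot be checkmate.

no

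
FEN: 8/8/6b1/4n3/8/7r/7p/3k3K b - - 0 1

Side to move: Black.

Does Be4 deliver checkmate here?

After Be4: white king on h1; in check: yes, from the black bishop on e4.
King squares — g1: attacked by Ph2; g2: attacked by Be4; h2: attacked by Rh3.
White has no legal moves → checkmate.

yes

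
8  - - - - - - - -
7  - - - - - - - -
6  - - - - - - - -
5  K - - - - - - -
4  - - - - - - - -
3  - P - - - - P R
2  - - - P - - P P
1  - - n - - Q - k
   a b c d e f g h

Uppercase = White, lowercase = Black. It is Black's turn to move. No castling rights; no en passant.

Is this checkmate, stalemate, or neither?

checkmate

Black to move; black king on h1.
In check: yes, from the white queen on f1.
King squares — g1: attacked by Qf1; g2: attacked by Qf1; h2: attacked by Rh3.
Legal moves for Black: none.
In check with no legal moves → checkmate.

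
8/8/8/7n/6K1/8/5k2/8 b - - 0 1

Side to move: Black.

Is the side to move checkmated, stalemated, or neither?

Black to move; black king on f2.
In check: no.
Legal moves for Black: Ng7, Nf6+, Nf4, Ng3, Ke3, Kg2, Ke2, Kg1, Kf1, Ke1.
Black has 10 legal moves and is not in check → neither.

neither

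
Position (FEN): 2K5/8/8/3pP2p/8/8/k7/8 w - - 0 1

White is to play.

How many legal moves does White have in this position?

6

White to move; king on c8.
In check: no.
Legal moves: Kd8, Kb8, Kd7, Kc7, Kb7, e6.
Count: 6.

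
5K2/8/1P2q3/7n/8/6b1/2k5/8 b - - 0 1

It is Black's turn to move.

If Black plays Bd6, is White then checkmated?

After Bd6: white king on f8; in check: yes, from the black bishop on d6.
King squares — e7: attacked by Bd6; f7: attacked by Qe6; g7: attacked by Nh5; e8: attacked by Qe6; g8: attacked by Qe6.
White has no legal moves → checkmate.

yes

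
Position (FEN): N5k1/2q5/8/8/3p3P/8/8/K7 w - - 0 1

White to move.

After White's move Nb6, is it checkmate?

After Nb6: black king on g8; in check: no.
Black is not in check, so this cannot be checkmate.

no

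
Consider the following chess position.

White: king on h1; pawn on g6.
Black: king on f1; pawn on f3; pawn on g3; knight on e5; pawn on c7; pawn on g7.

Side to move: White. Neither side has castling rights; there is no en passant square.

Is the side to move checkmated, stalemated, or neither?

White to move; white king on h1.
In check: no.
King squares — g1: attacked by Kf1; g2: attacked by Kf1; h2: attacked by Pg3.
Legal moves for White: none.
Not in check and no legal moves → stalemate.

stalemate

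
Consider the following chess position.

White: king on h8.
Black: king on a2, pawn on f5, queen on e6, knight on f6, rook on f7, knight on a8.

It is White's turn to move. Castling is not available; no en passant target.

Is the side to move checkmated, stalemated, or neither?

White to move; white king on h8.
In check: no.
King squares — g7: attacked by Rf7; h7: attacked by Nf6; g8: attacked by Nf6.
Legal moves for White: none.
Not in check and no legal moves → stalemate.

stalemate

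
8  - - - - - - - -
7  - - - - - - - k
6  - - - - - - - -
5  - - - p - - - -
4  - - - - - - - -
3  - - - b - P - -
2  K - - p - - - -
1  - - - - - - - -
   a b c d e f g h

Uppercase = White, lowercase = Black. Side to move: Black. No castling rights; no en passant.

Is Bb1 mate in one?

After Bb1: white king on a2; in check: yes, from the black bishop on b1.
White has 5 legal replies: Kb3, Ka3, Kb2, Kxb1, Ka1.
In check but a legal move exists → not checkmate.

no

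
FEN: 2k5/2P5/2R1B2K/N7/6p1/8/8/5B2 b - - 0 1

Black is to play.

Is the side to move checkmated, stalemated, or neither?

Black to move; black king on c8.
In check: yes, from the white bishop on e6.
King squares — b7: attacked by Na5; c7: attacked by Rc6; d7: attacked by Be6; b8: attacked by Pc7; d8: attacked by Pc7.
Legal moves for Black: none.
In check with no legal moves → checkmate.

checkmate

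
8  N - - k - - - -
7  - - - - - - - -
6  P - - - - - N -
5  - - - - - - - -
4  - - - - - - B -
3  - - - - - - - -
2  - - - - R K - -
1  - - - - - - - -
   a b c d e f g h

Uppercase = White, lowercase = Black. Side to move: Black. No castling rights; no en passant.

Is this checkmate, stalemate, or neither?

stalemate

Black to move; black king on d8.
In check: no.
King squares — c7: attacked by Na8; d7: attacked by Bg4; e7: attacked by Re2; c8: attacked by Bg4; e8: attacked by Re2.
Legal moves for Black: none.
Not in check and no legal moves → stalemate.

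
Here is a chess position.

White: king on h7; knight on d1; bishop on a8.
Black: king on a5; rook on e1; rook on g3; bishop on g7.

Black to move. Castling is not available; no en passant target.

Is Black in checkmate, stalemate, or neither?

neither

Black to move; black king on a5.
In check: no.
Legal moves for Black include: Bh8, Bf8, Bh6, Bf6, Be5, Bd4, Bc3, Bb2, Ba1, Kb6, Ka6, Kb5, Kb4, Ka4, Rg6, Rg5, Rg4, Rh3+, ... (list truncated; more exist).
Black has legal moves and is not in check → neither.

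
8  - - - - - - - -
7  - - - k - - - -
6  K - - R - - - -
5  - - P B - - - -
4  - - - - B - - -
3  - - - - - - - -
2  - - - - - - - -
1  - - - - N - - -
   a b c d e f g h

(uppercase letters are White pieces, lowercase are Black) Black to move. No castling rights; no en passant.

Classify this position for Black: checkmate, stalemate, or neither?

neither

Black to move; black king on d7.
In check: yes, from the white rook on d6.
King squares — c6: attacked by Bd5; d6: attacked by Pc5; e6: attacked by Bd5; c7: available; e7: available; c8: available; d8: attacked by Rd6; e8: available.
Legal moves for Black: Ke8, Kc8, Ke7, Kc7.
Black is in check but has 4 legal moves → neither.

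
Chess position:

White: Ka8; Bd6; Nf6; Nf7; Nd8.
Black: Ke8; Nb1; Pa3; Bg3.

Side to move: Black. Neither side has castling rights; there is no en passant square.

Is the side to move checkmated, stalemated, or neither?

Black to move; black king on e8.
In check: yes, from the white knight on f6.
King squares — d7: attacked by Nf6; e7: attacked by Bd6; f7: attacked by Nd8; d8: attacked by Nf7; f8: attacked by Bd6.
Legal moves for Black: none.
In check with no legal moves → checkmate.

checkmate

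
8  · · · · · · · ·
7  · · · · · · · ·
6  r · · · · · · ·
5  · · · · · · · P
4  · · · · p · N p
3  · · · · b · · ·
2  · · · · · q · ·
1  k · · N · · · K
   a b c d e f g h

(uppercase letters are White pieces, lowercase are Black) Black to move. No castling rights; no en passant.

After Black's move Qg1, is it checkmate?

After Qg1: white king on h1; in check: yes, from the black queen on g1.
King squares — g1: attacked by Be3; g2: attacked by Qg1; h2: attacked by Qg1.
White has no legal moves → checkmate.

yes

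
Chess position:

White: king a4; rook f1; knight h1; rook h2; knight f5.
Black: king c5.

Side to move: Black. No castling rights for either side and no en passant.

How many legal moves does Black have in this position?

4

Black to move; king on c5.
In check: no.
Legal moves: Kc6, Kb6, Kd5, Kc4.
Count: 4.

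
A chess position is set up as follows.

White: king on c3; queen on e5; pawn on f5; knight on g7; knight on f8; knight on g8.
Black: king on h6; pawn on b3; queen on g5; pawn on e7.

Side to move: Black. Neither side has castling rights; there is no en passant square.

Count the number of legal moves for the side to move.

0

Black to move; king on h6.
In check: yes, from the white knight on g8.
Legal moves: none.
Count: 0.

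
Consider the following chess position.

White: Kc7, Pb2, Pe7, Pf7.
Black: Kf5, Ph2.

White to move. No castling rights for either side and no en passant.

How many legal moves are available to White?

White to move; king on c7.
In check: no.
Legal moves: Kd8, Kc8, Kb8, Kd7, Kb7, Kd6, Kc6, Kb6, f8=Q+, f8=R+, f8=B, f8=N, e8=Q, e8=R, e8=B, e8=N, b3, b4.
Count: 18.

18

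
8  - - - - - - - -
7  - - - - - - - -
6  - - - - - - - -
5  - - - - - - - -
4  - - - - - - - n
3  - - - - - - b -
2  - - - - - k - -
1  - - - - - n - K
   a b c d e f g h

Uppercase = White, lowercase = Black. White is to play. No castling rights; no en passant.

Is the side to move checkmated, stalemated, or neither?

stalemate

White to move; white king on h1.
In check: no.
King squares — g1: attacked by Kf2; g2: attacked by Kf2; h2: attacked by Nf1.
Legal moves for White: none.
Not in check and no legal moves → stalemate.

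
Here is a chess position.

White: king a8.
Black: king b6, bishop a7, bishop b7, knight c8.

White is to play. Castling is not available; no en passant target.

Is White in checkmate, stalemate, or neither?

White to move; white king on a8.
In check: yes, from the black bishop on b7.
King squares — a7: attacked by Kb6; b7: attacked by Kb6; b8: attacked by Ba7.
Legal moves for White: none.
In check with no legal moves → checkmate.

checkmate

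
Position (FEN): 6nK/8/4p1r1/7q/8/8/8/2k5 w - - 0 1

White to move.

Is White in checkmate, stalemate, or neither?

checkmate

White to move; white king on h8.
In check: yes, from the black queen on h5.
King squares — g7: attacked by Rg6; h7: attacked by Qh5; g8: attacked by Rg6.
Legal moves for White: none.
In check with no legal moves → checkmate.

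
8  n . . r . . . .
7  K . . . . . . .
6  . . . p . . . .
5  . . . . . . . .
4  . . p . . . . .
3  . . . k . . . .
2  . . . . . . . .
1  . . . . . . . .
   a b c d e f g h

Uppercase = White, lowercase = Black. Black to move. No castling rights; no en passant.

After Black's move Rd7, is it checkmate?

no

After Rd7: white king on a7; in check: yes, from the black rook on d7.
White has 3 legal replies: Kb8, Kxa8, Ka6.
In check but a legal move exists → not checkmate.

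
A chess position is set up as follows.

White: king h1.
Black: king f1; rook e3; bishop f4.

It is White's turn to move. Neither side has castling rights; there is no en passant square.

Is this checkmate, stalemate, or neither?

White to move; white king on h1.
In check: no.
King squares — g1: attacked by Kf1; g2: attacked by Kf1; h2: attacked by Bf4.
Legal moves for White: none.
Not in check and no legal moves → stalemate.

stalemate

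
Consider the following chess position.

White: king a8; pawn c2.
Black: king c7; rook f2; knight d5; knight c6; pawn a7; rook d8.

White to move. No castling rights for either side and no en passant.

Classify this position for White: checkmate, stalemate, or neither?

checkmate

White to move; white king on a8.
In check: yes, from the black rook on d8.
King squares — a7: attacked by Nc6; b7: attacked by Kc7; b8: attacked by Nc6.
Legal moves for White: none.
In check with no legal moves → checkmate.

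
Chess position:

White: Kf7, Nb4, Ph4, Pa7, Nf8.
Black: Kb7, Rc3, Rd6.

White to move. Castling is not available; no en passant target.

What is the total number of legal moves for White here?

White to move; king on f7.
In check: no.
Legal moves: Nh7, Nd7, Ng6, Ne6, Kg8, Ke8, Kg7, Ke7, Nc6, Na6, Nd5, Nd3, Nc2, Na2, a8=Q+, a8=R, a8=B+, a8=N, h5.
Count: 19.

19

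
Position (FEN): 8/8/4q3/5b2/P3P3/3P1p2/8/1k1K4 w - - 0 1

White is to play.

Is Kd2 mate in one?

After Kd2: black king on b1; in check: no.
Black is not in check, so this cannot be checkmate.

no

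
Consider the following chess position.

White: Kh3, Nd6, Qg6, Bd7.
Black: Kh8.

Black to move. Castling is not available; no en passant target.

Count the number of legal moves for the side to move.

Black to move; king on h8.
In check: no.
Legal moves: none.
Count: 0.

0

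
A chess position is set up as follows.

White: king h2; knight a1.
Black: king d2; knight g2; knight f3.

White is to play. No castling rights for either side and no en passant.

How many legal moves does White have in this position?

4

White to move; king on h2.
In check: yes, from the black knight on f3.
Legal moves: Kh3, Kg3, Kxg2, Kh1.
Count: 4.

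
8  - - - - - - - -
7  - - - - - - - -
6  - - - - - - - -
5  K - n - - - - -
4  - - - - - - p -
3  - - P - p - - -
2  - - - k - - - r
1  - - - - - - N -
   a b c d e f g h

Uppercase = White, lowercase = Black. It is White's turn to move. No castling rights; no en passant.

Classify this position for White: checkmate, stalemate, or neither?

neither

White to move; white king on a5.
In check: no.
Legal moves for White: Kb6, Kb5, Kb4, Nh3, Nf3+, Ne2, c4.
White has 7 legal moves and is not in check → neither.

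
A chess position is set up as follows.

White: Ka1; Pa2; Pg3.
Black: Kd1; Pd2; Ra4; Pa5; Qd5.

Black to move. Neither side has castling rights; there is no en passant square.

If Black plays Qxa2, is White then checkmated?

After Qxa2: white king on a1; in check: yes, from the black queen on a2.
King squares — b1: attacked by Qa2; a2: attacked by Ra4; b2: attacked by Qa2.
White has no legal moves → checkmate.

yes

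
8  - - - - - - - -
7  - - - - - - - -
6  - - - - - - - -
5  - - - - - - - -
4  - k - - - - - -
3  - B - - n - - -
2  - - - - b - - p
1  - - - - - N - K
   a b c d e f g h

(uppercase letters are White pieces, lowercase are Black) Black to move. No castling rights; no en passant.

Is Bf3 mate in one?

no

After Bf3: white king on h1; in check: yes, from the black bishop on f3.
White has 1 legal reply: Kxh2.
In check but a legal move exists → not checkmate.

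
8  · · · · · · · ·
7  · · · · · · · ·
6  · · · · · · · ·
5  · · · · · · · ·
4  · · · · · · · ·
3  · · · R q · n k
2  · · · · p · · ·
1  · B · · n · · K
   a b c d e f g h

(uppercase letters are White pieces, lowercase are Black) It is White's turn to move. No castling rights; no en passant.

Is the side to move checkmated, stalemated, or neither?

checkmate

White to move; white king on h1.
In check: yes, from the black knight on g3.
King squares — g1: attacked by Qe3; g2: attacked by Ne1; h2: attacked by Kh3.
Legal moves for White: none.
In check with no legal moves → checkmate.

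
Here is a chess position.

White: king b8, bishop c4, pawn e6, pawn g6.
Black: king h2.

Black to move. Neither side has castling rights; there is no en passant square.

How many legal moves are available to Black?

Black to move; king on h2.
In check: no.
Legal moves: Kh3, Kg3, Kg2, Kh1, Kg1.
Count: 5.

5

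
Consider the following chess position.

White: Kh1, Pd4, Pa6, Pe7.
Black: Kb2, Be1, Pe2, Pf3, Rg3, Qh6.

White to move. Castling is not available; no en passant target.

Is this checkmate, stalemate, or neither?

checkmate

White to move; white king on h1.
In check: yes, from the black queen on h6.
King squares — g1: attacked by Rg3; g2: attacked by Pf3; h2: attacked by Qh6.
Legal moves for White: none.
In check with no legal moves → checkmate.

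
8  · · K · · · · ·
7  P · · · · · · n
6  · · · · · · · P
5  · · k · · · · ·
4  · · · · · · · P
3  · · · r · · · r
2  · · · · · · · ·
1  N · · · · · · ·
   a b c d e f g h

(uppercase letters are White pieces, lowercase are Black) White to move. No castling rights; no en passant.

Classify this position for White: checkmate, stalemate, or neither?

neither

White to move; white king on c8.
In check: no.
Legal moves for White: Kb8, Kc7, Kb7, Nb3+, Nc2, a8=Q, a8=R, a8=B, a8=N, h5.
White has 10 legal moves and is not in check → neither.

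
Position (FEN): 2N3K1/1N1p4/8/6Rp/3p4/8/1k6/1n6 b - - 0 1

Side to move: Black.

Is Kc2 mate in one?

no

After Kc2: white king on g8; in check: no.
White is not in check, so this cannot be checkmate.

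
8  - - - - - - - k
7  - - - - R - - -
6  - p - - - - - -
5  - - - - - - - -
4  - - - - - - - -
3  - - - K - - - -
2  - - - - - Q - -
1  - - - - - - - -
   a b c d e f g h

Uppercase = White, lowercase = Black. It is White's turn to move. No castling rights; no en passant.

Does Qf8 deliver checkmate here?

yes

After Qf8: black king on h8; in check: yes, from the white queen on f8.
King squares — g7: attacked by Re7; h7: attacked by Re7; g8: attacked by Qf8.
Black has no legal moves → checkmate.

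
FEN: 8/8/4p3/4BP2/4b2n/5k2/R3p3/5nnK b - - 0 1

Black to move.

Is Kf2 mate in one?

yes

After Kf2: white king on h1; in check: yes, from the black bishop on e4.
King squares — g1: attacked by Kf2; g2: attacked by Kf2; h2: attacked by Nf1.
White has no legal moves → checkmate.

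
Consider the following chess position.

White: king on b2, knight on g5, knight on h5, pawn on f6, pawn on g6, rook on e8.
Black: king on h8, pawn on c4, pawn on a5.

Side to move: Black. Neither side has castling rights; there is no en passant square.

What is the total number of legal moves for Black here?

Black to move; king on h8.
In check: yes, from the white rook on e8.
Legal moves: none.
Count: 0.

0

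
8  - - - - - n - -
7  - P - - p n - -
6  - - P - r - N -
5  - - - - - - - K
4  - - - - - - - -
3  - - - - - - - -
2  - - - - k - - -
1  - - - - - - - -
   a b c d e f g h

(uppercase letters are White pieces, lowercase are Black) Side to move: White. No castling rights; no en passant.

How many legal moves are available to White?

13

White to move; king on h5.
In check: no.
Legal moves: Nh8, Nxf8, Nxe7, Ne5, Nh4, Nf4+, Kh4, Kg4, b8=Q, b8=R, b8=B, b8=N, c7.
Count: 13.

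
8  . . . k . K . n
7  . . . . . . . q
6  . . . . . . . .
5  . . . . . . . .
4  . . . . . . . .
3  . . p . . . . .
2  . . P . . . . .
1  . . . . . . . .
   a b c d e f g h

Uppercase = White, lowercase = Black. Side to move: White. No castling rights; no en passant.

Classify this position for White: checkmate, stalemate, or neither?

White to move; white king on f8.
In check: no.
King squares — e7: attacked by Qh7; f7: attacked by Qh7; g7: attacked by Qh7; e8: attacked by Kd8; g8: attacked by Qh7.
Legal moves for White: none.
Not in check and no legal moves → stalemate.

stalemate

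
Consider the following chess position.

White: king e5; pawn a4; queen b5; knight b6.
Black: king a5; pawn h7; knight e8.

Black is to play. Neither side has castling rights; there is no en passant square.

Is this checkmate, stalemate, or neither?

checkmate

Black to move; black king on a5.
In check: yes, from the white queen on b5.
King squares — a4: attacked by Qb5; b4: attacked by Qb5; b5: attacked by Pa4; a6: attacked by Qb5; b6: attacked by Qb5.
Legal moves for Black: none.
In check with no legal moves → checkmate.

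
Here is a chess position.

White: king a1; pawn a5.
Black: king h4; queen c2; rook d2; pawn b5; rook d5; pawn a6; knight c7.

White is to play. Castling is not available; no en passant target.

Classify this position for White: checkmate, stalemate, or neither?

White to move; white king on a1.
In check: no.
King squares — b1: attacked by Qc2; a2: attacked by Qc2; b2: attacked by Qc2.
Legal moves for White: none.
Not in check and no legal moves → stalemate.

stalemate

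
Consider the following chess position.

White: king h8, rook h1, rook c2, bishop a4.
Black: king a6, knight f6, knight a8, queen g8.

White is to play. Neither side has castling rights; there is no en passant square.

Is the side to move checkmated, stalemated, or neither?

White to move; white king on h8.
In check: yes, from the black queen on g8.
King squares — g7: attacked by Qg8; h7: attacked by Nf6; g8: attacked by Nf6.
Legal moves for White: none.
In check with no legal moves → checkmate.

checkmate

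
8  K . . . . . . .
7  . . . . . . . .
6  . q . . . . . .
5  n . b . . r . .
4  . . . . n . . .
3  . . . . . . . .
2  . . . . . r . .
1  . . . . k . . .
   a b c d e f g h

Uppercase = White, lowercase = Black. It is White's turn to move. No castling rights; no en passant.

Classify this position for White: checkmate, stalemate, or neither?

stalemate

White to move; white king on a8.
In check: no.
King squares — a7: attacked by Qb6; b7: attacked by Na5; b8: attacked by Qb6.
Legal moves for White: none.
Not in check and no legal moves → stalemate.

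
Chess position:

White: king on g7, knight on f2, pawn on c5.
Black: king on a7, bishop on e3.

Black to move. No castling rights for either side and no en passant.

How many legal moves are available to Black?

Black to move; king on a7.
In check: no.
Legal moves: Kb8, Ka8, Kb7, Ka6, Bh6+, Bg5, Bxc5, Bf4, Bd4+, Bxf2, Bd2, Bc1.
Count: 12.

12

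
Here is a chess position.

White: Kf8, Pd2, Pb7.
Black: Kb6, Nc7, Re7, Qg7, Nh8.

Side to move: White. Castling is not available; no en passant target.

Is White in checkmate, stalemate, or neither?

checkmate

White to move; white king on f8.
In check: yes, from the black queen on g7.
King squares — e7: attacked by Qg7; f7: attacked by Re7; g7: attacked by Re7; e8: attacked by Nc7; g8: attacked by Qg7.
Legal moves for White: none.
In check with no legal moves → checkmate.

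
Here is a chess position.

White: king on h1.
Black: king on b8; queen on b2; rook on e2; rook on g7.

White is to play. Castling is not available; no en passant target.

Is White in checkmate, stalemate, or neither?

stalemate

White to move; white king on h1.
In check: no.
King squares — g1: attacked by Rg7; g2: attacked by Re2; h2: attacked by Re2.
Legal moves for White: none.
Not in check and no legal moves → stalemate.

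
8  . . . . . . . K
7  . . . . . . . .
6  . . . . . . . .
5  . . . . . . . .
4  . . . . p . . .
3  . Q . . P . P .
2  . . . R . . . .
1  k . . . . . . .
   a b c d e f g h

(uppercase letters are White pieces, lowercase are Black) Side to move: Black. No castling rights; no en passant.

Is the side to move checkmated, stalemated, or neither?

stalemate

Black to move; black king on a1.
In check: no.
King squares — b1: attacked by Qb3; a2: attacked by Rd2; b2: attacked by Rd2.
Legal moves for Black: none.
Not in check and no legal moves → stalemate.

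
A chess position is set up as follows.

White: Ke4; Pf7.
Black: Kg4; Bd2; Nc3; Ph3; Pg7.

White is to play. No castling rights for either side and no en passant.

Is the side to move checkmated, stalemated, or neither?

White to move; white king on e4.
In check: yes, from the black knight on c3.
Legal moves for White: Ke5, Kd4, Kd3.
White is in check but has 3 legal moves → neither.

neither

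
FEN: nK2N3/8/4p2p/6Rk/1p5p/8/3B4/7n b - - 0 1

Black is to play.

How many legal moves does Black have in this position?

Black to move; king on h5.
In check: yes, from the white rook on g5.
Legal moves: hxg5.
Count: 1.

1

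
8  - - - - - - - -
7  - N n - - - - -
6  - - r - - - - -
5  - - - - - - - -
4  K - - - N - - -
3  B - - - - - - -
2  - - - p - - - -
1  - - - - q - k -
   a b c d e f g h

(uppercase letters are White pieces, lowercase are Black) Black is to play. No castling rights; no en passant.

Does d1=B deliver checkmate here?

After d1=B: white king on a4; in check: yes, from the black bishop on d1.
King squares — a3: own bishop; b3: attacked by Bd1; b4: attacked by Qe1; a5: attacked by Qe1; b5: attacked by Nc7.
White has no legal moves → checkmate.

yes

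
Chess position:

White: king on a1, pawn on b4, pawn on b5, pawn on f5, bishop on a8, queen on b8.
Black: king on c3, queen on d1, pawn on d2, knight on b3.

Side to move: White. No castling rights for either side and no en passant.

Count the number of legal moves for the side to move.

1

White to move; king on a1.
In check: yes, from the black queen on d1 and the black knight on b3.
Legal moves: Ka2.
Count: 1.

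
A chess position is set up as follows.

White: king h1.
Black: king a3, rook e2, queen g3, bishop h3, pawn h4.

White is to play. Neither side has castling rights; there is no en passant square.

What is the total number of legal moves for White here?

White to move; king on h1.
In check: no.
Legal moves: none.
Count: 0.

0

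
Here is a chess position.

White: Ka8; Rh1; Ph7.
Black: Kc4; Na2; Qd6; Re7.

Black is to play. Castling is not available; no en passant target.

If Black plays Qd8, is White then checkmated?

yes

After Qd8: white king on a8; in check: yes, from the black queen on d8.
King squares — a7: attacked by Re7; b7: attacked by Re7; b8: attacked by Qd8.
White has no legal moves → checkmate.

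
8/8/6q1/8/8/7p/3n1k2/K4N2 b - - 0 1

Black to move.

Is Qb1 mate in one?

yes

After Qb1: white king on a1; in check: yes, from the black queen on b1.
King squares — b1: attacked by Nd2; a2: attacked by Qb1; b2: attacked by Qb1.
White has no legal moves → checkmate.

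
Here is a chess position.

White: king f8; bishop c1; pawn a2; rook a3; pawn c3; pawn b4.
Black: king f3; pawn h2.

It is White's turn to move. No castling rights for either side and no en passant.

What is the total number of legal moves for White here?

19

White to move; king on f8.
In check: no.
Legal moves: Kg8, Ke8, Kg7, Kf7, Ke7, Ra8, Ra7, Ra6, Ra5, Ra4, Rb3, Bh6, Bg5, Bf4, Be3, Bd2, Bb2, b5, c4+.
Count: 19.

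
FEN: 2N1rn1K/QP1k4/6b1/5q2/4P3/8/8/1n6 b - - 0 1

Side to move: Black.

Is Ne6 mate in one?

After Ne6: white king on h8; in check: yes, from the black rook on e8.
King squares — g7: attacked by Ne6; h7: attacked by Bg6; g8: attacked by Re8.
White has no legal moves → checkmate.

yes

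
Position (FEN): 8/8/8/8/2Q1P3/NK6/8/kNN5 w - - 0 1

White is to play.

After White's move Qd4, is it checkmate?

yes

After Qd4: black king on a1; in check: yes, from the white queen on d4.
King squares — b1: attacked by Na3; a2: attacked by Nc1; b2: attacked by Kb3.
Black has no legal moves → checkmate.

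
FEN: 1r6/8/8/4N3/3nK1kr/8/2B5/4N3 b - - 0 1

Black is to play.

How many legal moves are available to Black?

4

Black to move; king on g4.
In check: yes, from the white knight on e5.
Legal moves: Kh5+, Kg5+, Kh3+, Kg3+.
Count: 4.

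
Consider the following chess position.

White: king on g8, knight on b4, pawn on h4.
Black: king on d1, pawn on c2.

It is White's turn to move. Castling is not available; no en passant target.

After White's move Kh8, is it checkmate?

After Kh8: black king on d1; in check: no.
Black is not in check, so this cannot be checkmate.

no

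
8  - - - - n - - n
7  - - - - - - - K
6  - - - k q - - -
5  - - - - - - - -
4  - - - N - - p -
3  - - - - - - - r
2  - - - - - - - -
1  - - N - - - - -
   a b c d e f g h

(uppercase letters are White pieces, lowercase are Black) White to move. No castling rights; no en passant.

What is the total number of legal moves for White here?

0

White to move; king on h7.
In check: yes, from the black rook on h3.
Legal moves: none.
Count: 0.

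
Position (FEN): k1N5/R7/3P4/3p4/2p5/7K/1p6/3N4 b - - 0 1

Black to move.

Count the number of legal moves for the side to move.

Black to move; king on a8.
In check: yes, from the white rook on a7.
Legal moves: Kb8.
Count: 1.

1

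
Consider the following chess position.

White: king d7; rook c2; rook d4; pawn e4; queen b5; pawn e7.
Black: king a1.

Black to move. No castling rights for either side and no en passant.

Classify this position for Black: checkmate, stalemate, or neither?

stalemate

Black to move; black king on a1.
In check: no.
King squares — b1: attacked by Qb5; a2: attacked by Rc2; b2: attacked by Rc2.
Legal moves for Black: none.
Not in check and no legal moves → stalemate.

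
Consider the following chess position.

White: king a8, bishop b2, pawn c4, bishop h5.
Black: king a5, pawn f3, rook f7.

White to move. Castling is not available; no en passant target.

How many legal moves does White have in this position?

White to move; king on a8.
In check: no.
Legal moves: Kb8, Bxf7, Bg6, Bg4, Bxf3, Bh8, Bg7, Bf6, Be5, Bd4, Bc3+, Ba3, Bc1, Ba1, c5.
Count: 15.

15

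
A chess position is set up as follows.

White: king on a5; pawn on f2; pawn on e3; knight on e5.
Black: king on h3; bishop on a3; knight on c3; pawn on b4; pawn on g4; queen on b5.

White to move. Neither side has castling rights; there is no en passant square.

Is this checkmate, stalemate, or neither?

checkmate

White to move; white king on a5.
In check: yes, from the black queen on b5.
King squares — a4: attacked by Nc3; b4: attacked by Ba3; b5: attacked by Nc3; a6: attacked by Qb5; b6: attacked by Qb5.
Legal moves for White: none.
In check with no legal moves → checkmate.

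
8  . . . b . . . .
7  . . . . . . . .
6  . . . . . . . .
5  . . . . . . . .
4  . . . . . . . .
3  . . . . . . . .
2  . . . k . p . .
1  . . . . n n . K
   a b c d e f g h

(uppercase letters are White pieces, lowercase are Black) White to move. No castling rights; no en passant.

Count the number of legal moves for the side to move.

0

White to move; king on h1.
In check: no.
Legal moves: none.
Count: 0.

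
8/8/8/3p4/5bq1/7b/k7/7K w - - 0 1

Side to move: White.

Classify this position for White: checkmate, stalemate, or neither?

stalemate

White to move; white king on h1.
In check: no.
King squares — g1: attacked by Qg4; g2: attacked by Bh3; h2: attacked by Bf4.
Legal moves for White: none.
Not in check and no legal moves → stalemate.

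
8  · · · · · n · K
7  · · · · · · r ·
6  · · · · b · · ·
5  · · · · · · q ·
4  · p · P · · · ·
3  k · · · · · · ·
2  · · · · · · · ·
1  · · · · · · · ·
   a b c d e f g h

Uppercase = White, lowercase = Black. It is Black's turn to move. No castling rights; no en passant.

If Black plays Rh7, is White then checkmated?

After Rh7: white king on h8; in check: yes, from the black rook on h7.
King squares — g7: attacked by Qg5; h7: attacked by Nf8; g8: attacked by Qg5.
White has no legal moves → checkmate.

yes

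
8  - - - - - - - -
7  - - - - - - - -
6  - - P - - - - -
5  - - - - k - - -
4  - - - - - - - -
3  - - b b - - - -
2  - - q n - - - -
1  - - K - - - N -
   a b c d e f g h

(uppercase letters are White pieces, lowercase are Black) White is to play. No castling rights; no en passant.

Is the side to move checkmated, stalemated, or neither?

checkmate

White to move; white king on c1.
In check: yes, from the black queen on c2.
King squares — b1: attacked by Qc2; d1: attacked by Qc2; b2: attacked by Qc2; c2: attacked by Bd3; d2: attacked by Qc2.
Legal moves for White: none.
In check with no legal moves → checkmate.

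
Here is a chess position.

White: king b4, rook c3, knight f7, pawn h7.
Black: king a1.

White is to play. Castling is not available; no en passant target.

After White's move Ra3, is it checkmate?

no

After Ra3: black king on a1; in check: yes, from the white rook on a3.
Black has 2 legal replies: Kb2, Kb1.
In check but a legal move exists → not checkmate.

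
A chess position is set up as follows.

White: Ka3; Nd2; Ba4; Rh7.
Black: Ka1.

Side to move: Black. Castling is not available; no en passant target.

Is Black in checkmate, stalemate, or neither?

Black to move; black king on a1.
In check: no.
King squares — b1: attacked by Nd2; a2: attacked by Ka3; b2: attacked by Ka3.
Legal moves for Black: none.
Not in check and no legal moves → stalemate.

stalemate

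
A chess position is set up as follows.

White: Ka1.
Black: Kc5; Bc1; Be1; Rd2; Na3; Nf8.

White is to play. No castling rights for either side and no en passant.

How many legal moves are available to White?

0

White to move; king on a1.
In check: no.
Legal moves: none.
Count: 0.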